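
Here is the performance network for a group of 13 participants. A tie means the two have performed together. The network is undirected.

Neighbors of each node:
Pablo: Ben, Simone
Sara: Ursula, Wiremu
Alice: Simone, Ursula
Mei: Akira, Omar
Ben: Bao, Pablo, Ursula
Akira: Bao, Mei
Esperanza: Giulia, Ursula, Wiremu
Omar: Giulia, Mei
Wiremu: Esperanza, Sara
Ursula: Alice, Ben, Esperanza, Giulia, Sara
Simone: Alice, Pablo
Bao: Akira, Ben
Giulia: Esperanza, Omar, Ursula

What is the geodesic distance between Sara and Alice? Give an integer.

2

One shortest route is Sara – Ursula – Alice, which uses 2 edges, and Sara and Alice are not directly tied, so nothing shorter exists. So d(Sara,Alice) = 2.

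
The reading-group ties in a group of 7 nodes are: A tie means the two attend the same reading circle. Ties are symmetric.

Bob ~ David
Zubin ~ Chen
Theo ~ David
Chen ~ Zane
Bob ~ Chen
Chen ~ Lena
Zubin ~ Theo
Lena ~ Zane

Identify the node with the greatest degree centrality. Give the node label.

Degrees — Bob:2, Chen:4, David:2, Lena:2, Theo:2, Zane:2, Zubin:2.
The maximum is 4, attained only by Chen.

Chen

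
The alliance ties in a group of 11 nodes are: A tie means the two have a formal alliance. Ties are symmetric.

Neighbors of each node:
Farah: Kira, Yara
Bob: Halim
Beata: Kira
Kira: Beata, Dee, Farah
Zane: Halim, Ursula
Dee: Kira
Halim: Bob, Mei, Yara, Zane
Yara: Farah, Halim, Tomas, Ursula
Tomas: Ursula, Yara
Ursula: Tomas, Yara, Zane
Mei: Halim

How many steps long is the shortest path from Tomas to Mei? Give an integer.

One shortest route is Tomas – Yara – Halim – Mei, which uses 3 edges, and at distance 2 from Tomas we only reach {Farah, Halim, Zane}, which does not include Mei. So d(Tomas,Mei) = 3.

3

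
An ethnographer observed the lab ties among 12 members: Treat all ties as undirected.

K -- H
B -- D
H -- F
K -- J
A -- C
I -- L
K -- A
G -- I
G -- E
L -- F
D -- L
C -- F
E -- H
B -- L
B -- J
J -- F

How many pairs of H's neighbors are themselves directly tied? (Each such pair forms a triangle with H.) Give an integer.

0

H's neighbors are E, F, and K, but none of them are tied to each other, so no triangle contains H.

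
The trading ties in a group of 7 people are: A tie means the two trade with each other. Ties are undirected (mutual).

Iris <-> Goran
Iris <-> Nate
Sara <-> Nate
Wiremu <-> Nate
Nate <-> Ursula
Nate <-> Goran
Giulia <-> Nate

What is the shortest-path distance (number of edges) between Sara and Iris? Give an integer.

2

One shortest route is Sara – Nate – Iris, which uses 2 edges, and Sara and Iris are not directly tied, so nothing shorter exists. So d(Sara,Iris) = 2.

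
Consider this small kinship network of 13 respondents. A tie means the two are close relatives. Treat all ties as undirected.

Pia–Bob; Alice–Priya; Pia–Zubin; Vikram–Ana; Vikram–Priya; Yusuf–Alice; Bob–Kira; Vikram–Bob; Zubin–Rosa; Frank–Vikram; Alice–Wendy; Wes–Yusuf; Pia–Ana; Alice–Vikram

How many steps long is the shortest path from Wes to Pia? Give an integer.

One shortest route is Wes – Yusuf – Alice – Vikram – Bob – Pia, which uses 5 edges, and at distance 4 from Wes we only reach {Ana, Bob, Frank}, which does not include Pia. So d(Wes,Pia) = 5.

5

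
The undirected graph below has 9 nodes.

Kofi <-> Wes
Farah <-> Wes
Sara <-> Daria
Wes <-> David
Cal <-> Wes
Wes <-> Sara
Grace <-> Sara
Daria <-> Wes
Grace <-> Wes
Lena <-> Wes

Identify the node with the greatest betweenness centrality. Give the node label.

Unnormalized betweenness of each node: Cal:0, Daria:0, David:0, Farah:0, Grace:0, Kofi:0, Lena:0, Sara:1/2, Wes:51/2.
Wes has the largest value, 51/2, making it the main broker — the node through which the most shortest paths run.

Wes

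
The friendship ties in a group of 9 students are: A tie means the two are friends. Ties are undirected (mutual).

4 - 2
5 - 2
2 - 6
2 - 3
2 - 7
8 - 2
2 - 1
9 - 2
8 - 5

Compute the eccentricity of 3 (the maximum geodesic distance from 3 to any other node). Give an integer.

Distances from 3: 1:2, 2:1, 4:2, 5:2, 6:2, 7:2, 8:2, 9:2.
The largest is 2 (to 8, 1, 4, 5, 6, 7, and 9), so the eccentricity of 3 is 2.

2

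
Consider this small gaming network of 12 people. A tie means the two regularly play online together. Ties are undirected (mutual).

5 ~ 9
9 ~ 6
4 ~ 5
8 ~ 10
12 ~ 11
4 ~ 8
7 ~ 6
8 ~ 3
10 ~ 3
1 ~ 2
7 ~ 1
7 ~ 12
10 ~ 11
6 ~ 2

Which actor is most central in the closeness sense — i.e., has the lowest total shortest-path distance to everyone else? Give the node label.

7

Farness (sum of distances to all others) for each node — 1:35, 2:36, 3:36, 4:31, 5:30, 6:28, 7:27, 8:31, 9:29, 10:30, 11:29, 12:28.
The smallest farness is 27, for 7, so 7 has the highest closeness.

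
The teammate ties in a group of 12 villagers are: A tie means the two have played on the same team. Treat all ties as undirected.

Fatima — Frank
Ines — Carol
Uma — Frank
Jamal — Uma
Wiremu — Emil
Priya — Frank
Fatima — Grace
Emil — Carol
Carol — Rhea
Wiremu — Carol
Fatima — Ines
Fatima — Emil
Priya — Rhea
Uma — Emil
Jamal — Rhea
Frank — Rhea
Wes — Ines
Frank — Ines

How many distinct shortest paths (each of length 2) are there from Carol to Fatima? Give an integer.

2

The shortest distance is 2. The length-2 paths are: Carol–Ines–Fatima; Carol–Emil–Fatima.
That gives 2 distinct shortest paths.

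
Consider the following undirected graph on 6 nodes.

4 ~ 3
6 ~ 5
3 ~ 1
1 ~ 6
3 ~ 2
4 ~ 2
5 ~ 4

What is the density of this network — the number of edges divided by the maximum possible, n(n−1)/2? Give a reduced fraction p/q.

7/15

There are 7 edges and 6 nodes, so the maximum possible is C(6,2) = 15.
Density = 7/15.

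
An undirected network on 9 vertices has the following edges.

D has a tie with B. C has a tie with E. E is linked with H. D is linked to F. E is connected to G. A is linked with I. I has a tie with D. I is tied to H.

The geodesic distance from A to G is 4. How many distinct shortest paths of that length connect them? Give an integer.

The shortest distance is 4, and the only length-4 path is A–I–H–E–G. So there is exactly 1 shortest path.

1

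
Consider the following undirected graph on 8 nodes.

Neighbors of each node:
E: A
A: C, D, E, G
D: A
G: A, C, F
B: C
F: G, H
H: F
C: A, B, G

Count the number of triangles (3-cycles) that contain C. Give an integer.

C's neighbors: A, B, and G.
Neighbor pairs that are themselves tied: C–A–G. Each forms one triangle with C, for 1 in total.

1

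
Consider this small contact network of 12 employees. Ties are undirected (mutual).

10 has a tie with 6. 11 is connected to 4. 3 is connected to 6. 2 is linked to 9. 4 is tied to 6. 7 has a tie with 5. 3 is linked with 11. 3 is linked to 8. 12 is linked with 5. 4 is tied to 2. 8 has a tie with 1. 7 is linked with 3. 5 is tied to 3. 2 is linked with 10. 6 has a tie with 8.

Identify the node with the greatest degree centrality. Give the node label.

3

Degrees — 1:1, 2:3, 3:5, 4:3, 5:3, 6:4, 7:2, 8:3, 9:1, 10:2, 11:2, 12:1.
The maximum is 5, attained only by 3.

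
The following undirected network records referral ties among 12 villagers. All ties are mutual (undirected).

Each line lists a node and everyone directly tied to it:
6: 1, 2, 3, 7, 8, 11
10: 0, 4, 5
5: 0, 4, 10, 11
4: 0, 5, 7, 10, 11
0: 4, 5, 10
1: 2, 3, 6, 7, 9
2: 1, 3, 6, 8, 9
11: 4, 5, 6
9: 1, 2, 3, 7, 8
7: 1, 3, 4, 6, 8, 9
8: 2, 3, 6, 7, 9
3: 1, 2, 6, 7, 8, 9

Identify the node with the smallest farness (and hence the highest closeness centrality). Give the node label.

7

Farness (sum of distances to all others) for each node — 0:26, 1:20, 2:23, 3:19, 4:18, 5:23, 6:18, 7:16, 8:20, 9:21, 10:26, 11:20.
The smallest farness is 16, for 7, so 7 has the highest closeness.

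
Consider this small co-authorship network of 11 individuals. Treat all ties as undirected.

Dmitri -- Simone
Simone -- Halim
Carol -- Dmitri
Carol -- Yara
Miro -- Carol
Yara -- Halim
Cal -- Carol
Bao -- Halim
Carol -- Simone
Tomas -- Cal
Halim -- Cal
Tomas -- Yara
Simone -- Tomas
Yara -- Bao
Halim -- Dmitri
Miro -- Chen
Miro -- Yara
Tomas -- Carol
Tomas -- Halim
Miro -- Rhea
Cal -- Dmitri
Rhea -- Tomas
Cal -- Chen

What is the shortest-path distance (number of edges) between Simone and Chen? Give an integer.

One shortest route is Simone – Dmitri – Cal – Chen, which uses 3 edges, and at distance 2 from Simone we only reach {Bao, Cal, Miro, Rhea, Yara}, which does not include Chen. So d(Simone,Chen) = 3.

3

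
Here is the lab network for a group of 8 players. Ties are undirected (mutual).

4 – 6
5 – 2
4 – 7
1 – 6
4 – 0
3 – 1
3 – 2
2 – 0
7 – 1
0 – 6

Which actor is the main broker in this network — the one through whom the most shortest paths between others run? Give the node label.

Unnormalized betweenness of each node: 0:16/3, 1:25/6, 2:22/3, 3:3, 4:5/2, 5:0, 6:11/6, 7:5/6.
2 has the largest value, 22/3, making it the main broker — the node through which the most shortest paths run.

2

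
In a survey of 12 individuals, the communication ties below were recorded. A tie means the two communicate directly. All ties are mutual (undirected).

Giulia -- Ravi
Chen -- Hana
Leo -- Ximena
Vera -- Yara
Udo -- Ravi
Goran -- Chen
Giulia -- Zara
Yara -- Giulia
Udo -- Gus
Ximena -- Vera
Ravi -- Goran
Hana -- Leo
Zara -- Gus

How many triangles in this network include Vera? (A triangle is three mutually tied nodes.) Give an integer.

0

Vera's neighbors are Ximena and Yara, but none of them are tied to each other, so no triangle contains Vera.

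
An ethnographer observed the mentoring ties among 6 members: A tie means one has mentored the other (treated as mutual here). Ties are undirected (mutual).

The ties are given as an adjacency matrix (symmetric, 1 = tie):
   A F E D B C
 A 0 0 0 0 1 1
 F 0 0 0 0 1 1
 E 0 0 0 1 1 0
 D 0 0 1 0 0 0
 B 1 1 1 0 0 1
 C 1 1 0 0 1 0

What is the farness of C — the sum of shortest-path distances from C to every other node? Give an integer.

Distances from C: A:1, B:1, D:3, E:2, F:1.
Sum = 1 + 1 + 3 + 2 + 1 = 8.

8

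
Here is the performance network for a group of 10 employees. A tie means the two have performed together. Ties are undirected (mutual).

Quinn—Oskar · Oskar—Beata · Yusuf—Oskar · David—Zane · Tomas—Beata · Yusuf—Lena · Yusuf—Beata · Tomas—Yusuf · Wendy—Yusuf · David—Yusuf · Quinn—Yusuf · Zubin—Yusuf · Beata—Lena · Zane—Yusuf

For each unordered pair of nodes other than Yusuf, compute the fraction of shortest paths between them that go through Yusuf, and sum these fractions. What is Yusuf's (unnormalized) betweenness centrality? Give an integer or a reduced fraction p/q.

29

Pairs whose geodesics pass through Yusuf — Zubin–Oskar: 1; Zubin–Lena: 1; Zubin–Wendy: 1; Zubin–David: 1; Zubin–Beata: 1; Zubin–Zane: 1; Zubin–Quinn: 1; Zubin–Tomas: 1; Oskar–Lena: 1/2; Oskar–Wendy: 1; Oskar–David: 1; Oskar–Zane: 1; Oskar–Tomas: 1/2; Lena–Wendy: 1 … (+17 more pairs).
All other pairs contribute 0.
Summing the contributions gives betweenness(Yusuf) = 29.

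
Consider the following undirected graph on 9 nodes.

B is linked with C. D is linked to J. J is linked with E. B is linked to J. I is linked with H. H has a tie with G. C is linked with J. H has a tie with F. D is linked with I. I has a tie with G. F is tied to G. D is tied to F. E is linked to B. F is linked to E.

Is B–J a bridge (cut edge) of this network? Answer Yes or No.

Even without that edge, B still reaches J via B – E – J, so the network stays connected. Not a bridge.

No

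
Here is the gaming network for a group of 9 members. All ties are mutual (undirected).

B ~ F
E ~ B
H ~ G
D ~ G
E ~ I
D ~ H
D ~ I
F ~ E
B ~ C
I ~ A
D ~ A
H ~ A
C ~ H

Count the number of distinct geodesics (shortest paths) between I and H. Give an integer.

2

The shortest distance is 2. The length-2 paths are: I–D–H; I–A–H.
That gives 2 distinct shortest paths.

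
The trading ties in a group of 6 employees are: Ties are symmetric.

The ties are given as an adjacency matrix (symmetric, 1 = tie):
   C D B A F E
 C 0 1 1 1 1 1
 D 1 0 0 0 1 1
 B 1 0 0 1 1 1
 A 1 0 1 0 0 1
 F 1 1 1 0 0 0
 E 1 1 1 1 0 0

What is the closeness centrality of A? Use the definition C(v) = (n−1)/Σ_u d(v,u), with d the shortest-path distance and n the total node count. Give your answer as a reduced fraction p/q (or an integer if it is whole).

5/7

Distances from A: B:1, C:1, D:2, E:1, F:2. Sum = 7.
n = 6, so closeness = 5/7.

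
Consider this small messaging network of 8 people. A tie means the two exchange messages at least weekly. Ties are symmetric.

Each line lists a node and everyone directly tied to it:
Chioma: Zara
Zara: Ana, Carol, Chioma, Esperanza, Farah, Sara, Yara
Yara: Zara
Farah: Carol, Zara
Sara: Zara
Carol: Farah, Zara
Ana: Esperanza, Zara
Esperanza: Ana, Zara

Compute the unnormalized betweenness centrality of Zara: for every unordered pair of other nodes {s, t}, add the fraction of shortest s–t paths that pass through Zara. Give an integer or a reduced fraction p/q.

19

Pairs whose geodesics pass through Zara — Chioma–Sara: 1; Chioma–Carol: 1; Chioma–Esperanza: 1; Chioma–Yara: 1; Chioma–Farah: 1; Chioma–Ana: 1; Sara–Carol: 1; Sara–Esperanza: 1; Sara–Yara: 1; Sara–Farah: 1; Sara–Ana: 1; Carol–Esperanza: 1; Carol–Yara: 1; Carol–Ana: 1 … (+5 more pairs).
All other pairs contribute 0.
Summing the contributions gives betweenness(Zara) = 19.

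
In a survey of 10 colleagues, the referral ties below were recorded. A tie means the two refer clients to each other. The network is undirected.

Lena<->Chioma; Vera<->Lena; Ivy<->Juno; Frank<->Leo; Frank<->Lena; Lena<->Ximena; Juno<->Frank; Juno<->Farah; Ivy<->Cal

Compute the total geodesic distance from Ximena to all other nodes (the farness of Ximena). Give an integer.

Distances from Ximena: Cal:5, Chioma:2, Farah:4, Frank:2, Ivy:4, Juno:3, Lena:1, Leo:3, Vera:2.
Sum = 5 + 2 + 4 + 2 + 4 + 3 + 1 + 3 + 2 = 26.

26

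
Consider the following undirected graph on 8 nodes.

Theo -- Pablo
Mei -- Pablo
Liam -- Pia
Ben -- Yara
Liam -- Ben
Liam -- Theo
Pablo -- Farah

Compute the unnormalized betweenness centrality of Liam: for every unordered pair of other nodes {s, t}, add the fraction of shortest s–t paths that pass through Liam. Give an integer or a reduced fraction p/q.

Pairs whose geodesics pass through Liam — Pablo–Pia: 1; Pablo–Yara: 1; Pablo–Ben: 1; Mei–Pia: 1; Mei–Yara: 1; Mei–Ben: 1; Pia–Theo: 1; Pia–Farah: 1; Pia–Yara: 1; Pia–Ben: 1; Theo–Yara: 1; Theo–Ben: 1; Farah–Yara: 1; Farah–Ben: 1.
All other pairs contribute 0.
Summing the contributions gives betweenness(Liam) = 14.

14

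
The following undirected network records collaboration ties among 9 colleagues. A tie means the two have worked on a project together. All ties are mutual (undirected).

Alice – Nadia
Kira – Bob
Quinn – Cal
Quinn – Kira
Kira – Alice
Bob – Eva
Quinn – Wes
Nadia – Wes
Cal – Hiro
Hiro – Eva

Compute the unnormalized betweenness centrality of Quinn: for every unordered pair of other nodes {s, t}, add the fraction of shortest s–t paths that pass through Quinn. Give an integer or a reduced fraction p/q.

21/2

Pairs whose geodesics pass through Quinn — Hiro–Wes: 1; Hiro–Nadia: 1; Hiro–Alice: 1/2; Hiro–Kira: 1/2; Cal–Wes: 1; Cal–Nadia: 1; Cal–Alice: 1; Cal–Kira: 1; Cal–Bob: 1/2; Wes–Kira: 1; Wes–Bob: 1; Wes–Eva: 2/2.
All other pairs contribute 0.
Summing the contributions gives betweenness(Quinn) = 21/2.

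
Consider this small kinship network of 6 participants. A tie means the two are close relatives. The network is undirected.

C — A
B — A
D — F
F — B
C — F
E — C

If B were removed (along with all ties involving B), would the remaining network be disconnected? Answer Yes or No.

Even without B, every remaining node can still reach every other (the residual graph is connected), so B is not a cut vertex.

No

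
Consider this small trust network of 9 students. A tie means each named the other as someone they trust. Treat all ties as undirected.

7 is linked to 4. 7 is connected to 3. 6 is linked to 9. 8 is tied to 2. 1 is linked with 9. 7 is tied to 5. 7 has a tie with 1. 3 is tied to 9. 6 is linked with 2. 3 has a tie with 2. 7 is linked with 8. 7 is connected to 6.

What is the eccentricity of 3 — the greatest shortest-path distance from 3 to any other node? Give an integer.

Distances from 3: 1:2, 2:1, 4:2, 5:2, 6:2, 7:1, 8:2, 9:1.
The largest is 2 (to 8, 5, 1, 4, and 6), so the eccentricity of 3 is 2.

2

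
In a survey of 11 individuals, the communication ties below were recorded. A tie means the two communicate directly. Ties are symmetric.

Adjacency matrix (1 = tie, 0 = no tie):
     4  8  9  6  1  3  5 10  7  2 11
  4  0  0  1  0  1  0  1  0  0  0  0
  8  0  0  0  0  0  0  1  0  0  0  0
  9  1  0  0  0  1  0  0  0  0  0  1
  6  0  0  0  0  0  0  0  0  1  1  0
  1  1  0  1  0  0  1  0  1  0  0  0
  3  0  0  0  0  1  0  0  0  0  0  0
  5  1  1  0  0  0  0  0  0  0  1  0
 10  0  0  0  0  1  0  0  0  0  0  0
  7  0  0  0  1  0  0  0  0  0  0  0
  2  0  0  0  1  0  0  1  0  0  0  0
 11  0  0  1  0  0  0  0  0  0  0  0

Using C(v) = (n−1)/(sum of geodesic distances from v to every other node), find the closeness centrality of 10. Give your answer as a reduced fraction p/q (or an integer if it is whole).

Distances from 10: 1:1, 2:4, 3:2, 4:2, 5:3, 6:5, 7:6, 8:4, 9:2, 11:3. Sum = 32.
n = 11, so closeness = 10/32 = 5/16.

5/16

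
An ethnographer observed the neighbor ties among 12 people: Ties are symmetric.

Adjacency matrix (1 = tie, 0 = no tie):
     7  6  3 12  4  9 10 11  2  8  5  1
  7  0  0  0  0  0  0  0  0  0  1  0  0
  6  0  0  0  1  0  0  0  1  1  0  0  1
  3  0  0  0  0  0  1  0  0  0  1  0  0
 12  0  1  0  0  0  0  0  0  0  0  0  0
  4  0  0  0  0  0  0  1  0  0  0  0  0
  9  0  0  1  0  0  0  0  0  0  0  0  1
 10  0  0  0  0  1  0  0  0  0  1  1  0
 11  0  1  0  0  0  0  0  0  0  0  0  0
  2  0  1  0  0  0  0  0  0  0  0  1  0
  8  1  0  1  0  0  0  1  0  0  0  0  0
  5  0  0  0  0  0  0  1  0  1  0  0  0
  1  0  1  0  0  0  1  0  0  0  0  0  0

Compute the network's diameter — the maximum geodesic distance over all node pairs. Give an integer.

Eccentricity of each node (its greatest distance to any other): 1:5, 2:4, 3:4, 4:5, 5:4, 6:5, 7:6, 8:5, 9:4, 10:4, 11:6, 12:6.
The maximum eccentricity is 6, realized for instance by the pair 7–12 via 7 – 8 – 10 – 5 – 2 – 6 – 12. So the diameter is 6.

6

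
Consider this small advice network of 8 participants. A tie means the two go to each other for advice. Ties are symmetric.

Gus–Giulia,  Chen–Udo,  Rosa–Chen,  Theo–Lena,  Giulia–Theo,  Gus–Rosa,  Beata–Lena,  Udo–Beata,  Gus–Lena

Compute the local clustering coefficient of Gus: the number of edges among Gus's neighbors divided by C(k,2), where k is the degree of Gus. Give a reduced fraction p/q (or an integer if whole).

Gus's neighbors: Giulia, Lena, and Rosa (k = 3).
Possible neighbor pairs: C(3,2) = 3. Edges among them: none → e = 0.
Clustering(Gus) = 0/3 = 0.

0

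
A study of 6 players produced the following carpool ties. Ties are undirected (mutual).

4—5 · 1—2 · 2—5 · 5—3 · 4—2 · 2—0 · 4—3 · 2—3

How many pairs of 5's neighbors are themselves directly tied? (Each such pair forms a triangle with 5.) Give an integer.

3

5's neighbors: 2, 3, and 4.
Neighbor pairs that are themselves tied: 5–2–3; 5–2–4; 5–3–4. Each forms one triangle with 5, for 3 in total.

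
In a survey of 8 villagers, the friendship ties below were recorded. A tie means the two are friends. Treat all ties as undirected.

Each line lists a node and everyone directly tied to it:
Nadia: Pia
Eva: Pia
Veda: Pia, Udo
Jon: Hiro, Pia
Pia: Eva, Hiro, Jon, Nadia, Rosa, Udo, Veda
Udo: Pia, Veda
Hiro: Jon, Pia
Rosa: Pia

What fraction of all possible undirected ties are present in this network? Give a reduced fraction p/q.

9/28

There are 9 edges and 8 nodes, so the maximum possible is C(8,2) = 28.
Density = 9/28.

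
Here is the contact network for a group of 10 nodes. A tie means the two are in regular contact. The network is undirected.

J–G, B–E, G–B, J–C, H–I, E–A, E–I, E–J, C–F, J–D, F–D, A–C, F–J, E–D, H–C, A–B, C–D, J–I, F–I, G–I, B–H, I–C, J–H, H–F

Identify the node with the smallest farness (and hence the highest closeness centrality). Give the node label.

Farness (sum of distances to all others) for each node — A:15, B:14, C:12, D:14, E:13, F:13, G:15, H:13, I:12, J:11.
The smallest farness is 11, for J, so J has the highest closeness.

J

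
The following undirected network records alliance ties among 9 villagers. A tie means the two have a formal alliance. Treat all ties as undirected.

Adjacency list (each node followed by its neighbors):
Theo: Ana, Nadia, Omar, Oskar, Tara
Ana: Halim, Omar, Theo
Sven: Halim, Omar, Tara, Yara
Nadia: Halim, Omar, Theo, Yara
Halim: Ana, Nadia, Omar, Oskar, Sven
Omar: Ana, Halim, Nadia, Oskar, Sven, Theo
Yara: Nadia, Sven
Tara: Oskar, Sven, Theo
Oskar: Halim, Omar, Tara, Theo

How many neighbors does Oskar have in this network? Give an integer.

4

Oskar is directly tied to Halim, Omar, Tara, and Theo. That is 4 neighbors, so the degree of Oskar is 4.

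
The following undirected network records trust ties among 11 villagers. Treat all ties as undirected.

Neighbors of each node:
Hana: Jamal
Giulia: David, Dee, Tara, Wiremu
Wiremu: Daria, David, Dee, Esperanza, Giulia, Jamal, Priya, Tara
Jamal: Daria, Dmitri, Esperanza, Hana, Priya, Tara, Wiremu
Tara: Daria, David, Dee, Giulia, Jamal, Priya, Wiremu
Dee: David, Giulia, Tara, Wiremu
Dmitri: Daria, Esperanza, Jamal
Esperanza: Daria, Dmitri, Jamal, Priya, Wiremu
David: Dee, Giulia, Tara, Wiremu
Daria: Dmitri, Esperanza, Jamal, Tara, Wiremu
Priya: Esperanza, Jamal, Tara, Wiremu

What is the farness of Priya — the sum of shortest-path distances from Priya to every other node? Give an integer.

Distances from Priya: Daria:2, David:2, Dee:2, Dmitri:2, Esperanza:1, Giulia:2, Hana:2, Jamal:1, Tara:1, Wiremu:1.
Sum = 2 + 2 + 2 + 2 + 1 + 2 + 2 + 1 + 1 + 1 = 16.

16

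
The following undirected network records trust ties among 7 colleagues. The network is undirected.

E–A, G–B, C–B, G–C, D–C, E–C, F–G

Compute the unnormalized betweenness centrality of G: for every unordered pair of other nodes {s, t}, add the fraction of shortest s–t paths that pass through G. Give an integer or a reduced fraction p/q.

Pairs whose geodesics pass through G — C–F: 1; F–D: 1; F–A: 1; F–B: 1; F–E: 1.
All other pairs contribute 0.
Summing the contributions gives betweenness(G) = 5.

5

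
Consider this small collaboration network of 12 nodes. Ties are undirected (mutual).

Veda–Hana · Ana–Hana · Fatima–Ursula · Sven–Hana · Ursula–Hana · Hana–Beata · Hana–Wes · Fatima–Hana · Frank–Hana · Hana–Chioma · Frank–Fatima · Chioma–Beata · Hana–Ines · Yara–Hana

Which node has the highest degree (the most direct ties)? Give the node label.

Degrees — Ana:1, Beata:2, Chioma:2, Fatima:3, Frank:2, Hana:11, Ines:1, Sven:1, Ursula:2, Veda:1, Wes:1, Yara:1.
The maximum is 11, attained only by Hana.

Hana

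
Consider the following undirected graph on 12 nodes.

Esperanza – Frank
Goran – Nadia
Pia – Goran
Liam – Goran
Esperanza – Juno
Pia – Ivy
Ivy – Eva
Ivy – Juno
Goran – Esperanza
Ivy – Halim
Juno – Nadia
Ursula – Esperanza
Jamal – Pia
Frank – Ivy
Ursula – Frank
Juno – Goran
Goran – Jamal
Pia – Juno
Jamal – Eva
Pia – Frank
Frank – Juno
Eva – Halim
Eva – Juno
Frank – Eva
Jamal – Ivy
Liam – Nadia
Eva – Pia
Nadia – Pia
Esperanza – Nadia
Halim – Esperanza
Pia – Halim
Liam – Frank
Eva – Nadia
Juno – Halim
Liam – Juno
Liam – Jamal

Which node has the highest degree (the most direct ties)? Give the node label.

Juno

Degrees — Esperanza:6, Eva:7, Frank:7, Goran:6, Halim:5, Ivy:6, Jamal:5, Juno:9, Liam:5, Nadia:6, Pia:8, Ursula:2.
The maximum is 9, attained only by Juno.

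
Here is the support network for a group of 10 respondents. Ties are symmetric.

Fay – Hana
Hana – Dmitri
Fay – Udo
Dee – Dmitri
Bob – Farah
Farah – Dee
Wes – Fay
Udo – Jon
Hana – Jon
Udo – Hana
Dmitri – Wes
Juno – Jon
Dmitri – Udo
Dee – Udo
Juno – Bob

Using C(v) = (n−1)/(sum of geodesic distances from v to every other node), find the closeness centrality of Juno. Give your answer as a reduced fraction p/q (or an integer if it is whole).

Distances from Juno: Bob:1, Dee:3, Dmitri:3, Farah:2, Fay:3, Hana:2, Jon:1, Udo:2, Wes:4. Sum = 21.
n = 10, so closeness = 9/21 = 3/7.

3/7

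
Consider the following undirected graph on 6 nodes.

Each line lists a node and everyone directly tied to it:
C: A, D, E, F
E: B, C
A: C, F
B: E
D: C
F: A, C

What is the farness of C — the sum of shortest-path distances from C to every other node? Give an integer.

Distances from C: A:1, B:2, D:1, E:1, F:1.
Sum = 1 + 2 + 1 + 1 + 1 = 6.

6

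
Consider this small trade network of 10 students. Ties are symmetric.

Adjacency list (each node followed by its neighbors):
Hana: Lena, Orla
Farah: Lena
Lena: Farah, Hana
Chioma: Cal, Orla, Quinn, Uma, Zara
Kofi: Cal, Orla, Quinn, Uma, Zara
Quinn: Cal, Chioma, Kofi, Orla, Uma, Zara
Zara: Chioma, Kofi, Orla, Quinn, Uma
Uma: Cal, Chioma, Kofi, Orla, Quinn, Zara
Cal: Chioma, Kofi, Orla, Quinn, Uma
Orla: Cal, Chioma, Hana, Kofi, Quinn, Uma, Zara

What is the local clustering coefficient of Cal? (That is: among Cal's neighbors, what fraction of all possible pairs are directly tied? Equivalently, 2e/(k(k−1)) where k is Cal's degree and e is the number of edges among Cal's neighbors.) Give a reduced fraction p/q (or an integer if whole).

Cal's neighbors: Chioma, Kofi, Orla, Quinn, and Uma (k = 5).
Possible neighbor pairs: C(5,2) = 10. Edges among them: Chioma–Orla, Chioma–Quinn, Chioma–Uma, Kofi–Orla, Kofi–Quinn, Kofi–Uma, Orla–Quinn, Orla–Uma, Quinn–Uma → e = 9.
Clustering(Cal) = 9/10.

9/10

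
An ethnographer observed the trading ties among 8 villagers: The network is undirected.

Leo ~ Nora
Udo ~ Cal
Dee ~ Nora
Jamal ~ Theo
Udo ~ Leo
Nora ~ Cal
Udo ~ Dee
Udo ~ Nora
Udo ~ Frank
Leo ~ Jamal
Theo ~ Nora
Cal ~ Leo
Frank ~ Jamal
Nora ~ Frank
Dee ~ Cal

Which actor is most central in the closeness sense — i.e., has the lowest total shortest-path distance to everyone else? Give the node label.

Nora

Farness (sum of distances to all others) for each node — Cal:10, Dee:12, Frank:11, Jamal:12, Leo:10, Nora:8, Theo:12, Udo:9.
The smallest farness is 8, for Nora, so Nora has the highest closeness.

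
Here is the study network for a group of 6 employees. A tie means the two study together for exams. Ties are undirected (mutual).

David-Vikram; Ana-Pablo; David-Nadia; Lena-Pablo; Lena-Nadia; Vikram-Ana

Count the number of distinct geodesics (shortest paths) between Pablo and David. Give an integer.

The shortest distance is 3. The length-3 paths are: Pablo–Lena–Nadia–David; Pablo–Ana–Vikram–David.
That gives 2 distinct shortest paths.

2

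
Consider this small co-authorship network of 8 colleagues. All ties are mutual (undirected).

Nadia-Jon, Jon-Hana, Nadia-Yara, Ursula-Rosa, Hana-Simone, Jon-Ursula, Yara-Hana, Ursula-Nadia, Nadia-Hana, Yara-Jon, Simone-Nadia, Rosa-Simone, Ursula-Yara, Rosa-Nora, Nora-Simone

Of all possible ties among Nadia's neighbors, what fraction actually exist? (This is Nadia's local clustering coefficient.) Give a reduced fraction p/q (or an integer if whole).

3/5

Nadia's neighbors: Hana, Jon, Simone, Ursula, and Yara (k = 5).
Possible neighbor pairs: C(5,2) = 10. Edges among them: Hana–Jon, Hana–Simone, Hana–Yara, Jon–Ursula, Jon–Yara, Ursula–Yara → e = 6.
Clustering(Nadia) = 6/10 = 3/5.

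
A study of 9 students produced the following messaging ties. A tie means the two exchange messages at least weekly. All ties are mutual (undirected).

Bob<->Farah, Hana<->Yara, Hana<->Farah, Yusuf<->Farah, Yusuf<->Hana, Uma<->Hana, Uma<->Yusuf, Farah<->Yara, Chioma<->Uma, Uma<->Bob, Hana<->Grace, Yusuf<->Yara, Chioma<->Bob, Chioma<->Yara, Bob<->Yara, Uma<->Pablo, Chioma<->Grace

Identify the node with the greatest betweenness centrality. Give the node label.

Unnormalized betweenness of each node: Bob:5/3, Chioma:3, Farah:2/3, Grace:1/3, Hana:14/3, Pablo:0, Uma:17/2, Yara:2, Yusuf:7/6.
Uma has the largest value, 17/2, making it the main broker — the node through which the most shortest paths run.

Uma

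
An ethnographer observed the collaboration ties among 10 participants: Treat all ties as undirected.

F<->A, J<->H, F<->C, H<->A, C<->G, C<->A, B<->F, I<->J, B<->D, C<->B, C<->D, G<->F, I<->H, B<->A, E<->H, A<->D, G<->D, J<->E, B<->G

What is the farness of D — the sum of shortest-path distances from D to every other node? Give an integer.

17

Distances from D: A:1, B:1, C:1, E:3, F:2, G:1, H:2, I:3, J:3.
Sum = 1 + 1 + 1 + 3 + 2 + 1 + 2 + 3 + 3 = 17.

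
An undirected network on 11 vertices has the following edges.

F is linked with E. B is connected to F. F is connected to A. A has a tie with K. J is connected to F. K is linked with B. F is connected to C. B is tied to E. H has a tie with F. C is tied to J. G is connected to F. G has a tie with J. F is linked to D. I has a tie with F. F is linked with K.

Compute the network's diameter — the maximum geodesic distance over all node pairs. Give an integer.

Eccentricity of each node (its greatest distance to any other): A:2, B:2, C:2, D:2, E:2, F:1, G:2, H:2, I:2, J:2, K:2.
The maximum eccentricity is 2, realized for instance by the pair J–B via J – F – B. So the diameter is 2.

2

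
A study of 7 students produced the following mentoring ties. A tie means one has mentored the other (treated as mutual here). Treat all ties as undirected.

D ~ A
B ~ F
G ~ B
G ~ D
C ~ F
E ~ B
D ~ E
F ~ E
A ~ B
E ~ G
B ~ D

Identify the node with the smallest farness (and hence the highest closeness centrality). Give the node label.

Farness (sum of distances to all others) for each node — A:11, B:7, C:14, D:9, E:8, F:9, G:10.
The smallest farness is 7, for B, so B has the highest closeness.

B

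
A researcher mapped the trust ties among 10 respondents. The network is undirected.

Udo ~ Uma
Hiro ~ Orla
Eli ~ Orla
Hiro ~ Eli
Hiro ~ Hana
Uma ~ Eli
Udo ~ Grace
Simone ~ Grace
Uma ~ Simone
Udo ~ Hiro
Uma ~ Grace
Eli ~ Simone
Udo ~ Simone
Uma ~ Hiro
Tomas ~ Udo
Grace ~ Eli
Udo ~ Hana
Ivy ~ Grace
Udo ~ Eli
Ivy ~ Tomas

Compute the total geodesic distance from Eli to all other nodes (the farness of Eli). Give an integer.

12

Distances from Eli: Grace:1, Hana:2, Hiro:1, Ivy:2, Orla:1, Simone:1, Tomas:2, Udo:1, Uma:1.
Sum = 1 + 2 + 1 + 2 + 1 + 1 + 2 + 1 + 1 = 12.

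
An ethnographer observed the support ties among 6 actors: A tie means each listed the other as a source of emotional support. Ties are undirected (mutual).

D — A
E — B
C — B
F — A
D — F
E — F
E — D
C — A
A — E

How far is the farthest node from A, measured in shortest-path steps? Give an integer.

2

Distances from A: B:2, C:1, D:1, E:1, F:1.
The largest is 2 (to B), so the eccentricity of A is 2.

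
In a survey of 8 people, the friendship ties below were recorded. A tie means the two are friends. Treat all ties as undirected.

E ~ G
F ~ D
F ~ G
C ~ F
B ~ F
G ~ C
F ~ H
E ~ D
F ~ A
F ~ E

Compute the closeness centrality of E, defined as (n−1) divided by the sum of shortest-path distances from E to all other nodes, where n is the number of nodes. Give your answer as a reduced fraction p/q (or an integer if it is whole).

Distances from E: A:2, B:2, C:2, D:1, F:1, G:1, H:2. Sum = 11.
n = 8, so closeness = 7/11.

7/11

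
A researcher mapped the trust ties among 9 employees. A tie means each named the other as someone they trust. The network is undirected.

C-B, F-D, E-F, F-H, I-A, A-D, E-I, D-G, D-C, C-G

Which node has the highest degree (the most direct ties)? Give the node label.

D

Degrees — A:2, B:1, C:3, D:4, E:2, F:3, G:2, H:1, I:2.
The maximum is 4, attained only by D.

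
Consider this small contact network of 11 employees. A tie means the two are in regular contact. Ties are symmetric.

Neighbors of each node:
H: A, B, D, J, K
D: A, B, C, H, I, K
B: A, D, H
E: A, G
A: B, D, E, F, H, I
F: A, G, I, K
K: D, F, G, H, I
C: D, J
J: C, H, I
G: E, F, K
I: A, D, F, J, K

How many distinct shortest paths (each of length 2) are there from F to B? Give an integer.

The shortest distance is 2, and the only length-2 path is F–A–B. So there is exactly 1 shortest path.

1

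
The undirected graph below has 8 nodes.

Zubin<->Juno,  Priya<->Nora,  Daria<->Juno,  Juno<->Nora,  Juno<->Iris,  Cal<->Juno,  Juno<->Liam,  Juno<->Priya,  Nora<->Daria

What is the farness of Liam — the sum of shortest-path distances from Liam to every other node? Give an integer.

Distances from Liam: Cal:2, Daria:2, Iris:2, Juno:1, Nora:2, Priya:2, Zubin:2.
Sum = 2 + 2 + 2 + 1 + 2 + 2 + 2 = 13.

13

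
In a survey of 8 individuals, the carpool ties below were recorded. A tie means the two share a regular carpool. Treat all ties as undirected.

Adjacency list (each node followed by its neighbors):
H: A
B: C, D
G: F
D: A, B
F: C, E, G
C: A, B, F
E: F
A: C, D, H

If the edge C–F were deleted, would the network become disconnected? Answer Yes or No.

Yes

Without the C–F edge there is no alternate route between C and F, so the network disconnects. It is a bridge.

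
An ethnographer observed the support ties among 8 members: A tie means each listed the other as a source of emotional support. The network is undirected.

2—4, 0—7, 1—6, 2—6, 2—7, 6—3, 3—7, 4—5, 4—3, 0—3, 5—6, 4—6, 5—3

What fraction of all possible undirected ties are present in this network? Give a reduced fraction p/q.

There are 13 edges and 8 nodes, so the maximum possible is C(8,2) = 28.
Density = 13/28.

13/28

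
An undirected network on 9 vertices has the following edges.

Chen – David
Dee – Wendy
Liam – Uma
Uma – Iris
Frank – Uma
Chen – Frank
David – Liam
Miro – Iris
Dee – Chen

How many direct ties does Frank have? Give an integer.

Frank is directly tied to Chen and Uma. That is 2 neighbors, so the degree of Frank is 2.

2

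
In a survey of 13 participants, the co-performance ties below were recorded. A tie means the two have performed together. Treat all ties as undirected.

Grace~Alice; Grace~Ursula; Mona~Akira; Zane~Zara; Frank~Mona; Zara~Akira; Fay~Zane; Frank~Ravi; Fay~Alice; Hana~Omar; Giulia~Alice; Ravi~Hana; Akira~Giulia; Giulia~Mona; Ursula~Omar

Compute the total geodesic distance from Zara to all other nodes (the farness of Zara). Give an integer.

38

Distances from Zara: Akira:1, Alice:3, Fay:2, Frank:3, Giulia:2, Grace:4, Hana:5, Mona:2, Omar:6, Ravi:4, Ursula:5, Zane:1.
Sum = 1 + 3 + 2 + 3 + 2 + 4 + 5 + 2 + 6 + 4 + 5 + 1 = 38.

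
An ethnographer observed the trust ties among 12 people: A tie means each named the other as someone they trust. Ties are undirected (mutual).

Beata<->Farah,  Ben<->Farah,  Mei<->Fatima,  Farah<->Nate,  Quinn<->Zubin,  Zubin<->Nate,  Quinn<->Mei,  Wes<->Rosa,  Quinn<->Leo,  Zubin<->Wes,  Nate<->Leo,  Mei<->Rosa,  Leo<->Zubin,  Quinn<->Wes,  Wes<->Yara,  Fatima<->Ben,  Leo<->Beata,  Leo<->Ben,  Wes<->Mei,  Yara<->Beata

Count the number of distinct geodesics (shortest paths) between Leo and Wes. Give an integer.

2

The shortest distance is 2. The length-2 paths are: Leo–Zubin–Wes; Leo–Quinn–Wes.
That gives 2 distinct shortest paths.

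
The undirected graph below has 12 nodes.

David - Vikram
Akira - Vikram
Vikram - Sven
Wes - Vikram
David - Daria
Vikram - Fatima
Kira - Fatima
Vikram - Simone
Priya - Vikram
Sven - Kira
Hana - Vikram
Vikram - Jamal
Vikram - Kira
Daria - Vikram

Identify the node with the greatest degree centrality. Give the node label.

Vikram

Degrees — Akira:1, Daria:2, David:2, Fatima:2, Hana:1, Jamal:1, Kira:3, Priya:1, Simone:1, Sven:2, Vikram:11, Wes:1.
The maximum is 11, attained only by Vikram.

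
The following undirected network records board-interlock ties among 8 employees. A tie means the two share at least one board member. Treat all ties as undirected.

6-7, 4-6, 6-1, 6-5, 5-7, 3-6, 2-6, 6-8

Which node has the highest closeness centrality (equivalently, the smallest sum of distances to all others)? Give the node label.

6

Farness (sum of distances to all others) for each node — 1:13, 2:13, 3:13, 4:13, 5:12, 6:7, 7:12, 8:13.
The smallest farness is 7, for 6, so 6 has the highest closeness.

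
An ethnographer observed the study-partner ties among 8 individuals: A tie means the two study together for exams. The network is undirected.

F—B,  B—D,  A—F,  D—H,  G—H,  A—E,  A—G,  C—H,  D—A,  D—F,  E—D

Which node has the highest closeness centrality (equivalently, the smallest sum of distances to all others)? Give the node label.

D

Farness (sum of distances to all others) for each node — A:11, B:14, C:17, D:9, E:13, F:12, G:13, H:11.
The smallest farness is 9, for D, so D has the highest closeness.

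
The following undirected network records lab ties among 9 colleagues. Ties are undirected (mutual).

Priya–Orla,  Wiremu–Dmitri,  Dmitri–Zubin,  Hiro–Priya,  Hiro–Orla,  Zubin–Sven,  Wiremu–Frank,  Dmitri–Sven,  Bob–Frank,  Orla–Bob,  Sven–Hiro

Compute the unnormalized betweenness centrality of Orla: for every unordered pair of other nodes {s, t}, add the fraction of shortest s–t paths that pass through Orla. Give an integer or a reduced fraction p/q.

Pairs whose geodesics pass through Orla — Priya–Wiremu: 1/2; Priya–Frank: 1; Priya–Bob: 1; Hiro–Frank: 1; Hiro–Bob: 1; Sven–Bob: 1; Zubin–Bob: 1/2.
All other pairs contribute 0.
Summing the contributions gives betweenness(Orla) = 6.

6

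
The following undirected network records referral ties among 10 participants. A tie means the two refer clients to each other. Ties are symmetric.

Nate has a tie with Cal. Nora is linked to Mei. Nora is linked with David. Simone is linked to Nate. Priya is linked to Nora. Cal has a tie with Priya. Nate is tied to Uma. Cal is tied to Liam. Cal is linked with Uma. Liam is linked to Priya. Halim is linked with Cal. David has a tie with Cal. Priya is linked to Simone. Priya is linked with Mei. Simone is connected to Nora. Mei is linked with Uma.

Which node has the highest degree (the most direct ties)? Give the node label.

Cal

Degrees — Cal:6, David:2, Halim:1, Liam:2, Mei:3, Nate:3, Nora:4, Priya:5, Simone:3, Uma:3.
The maximum is 6, attained only by Cal.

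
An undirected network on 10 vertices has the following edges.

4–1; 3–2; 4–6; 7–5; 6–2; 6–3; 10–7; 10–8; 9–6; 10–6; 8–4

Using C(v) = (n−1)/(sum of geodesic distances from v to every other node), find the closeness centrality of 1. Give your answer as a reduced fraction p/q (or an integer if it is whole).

Distances from 1: 2:3, 3:3, 4:1, 5:5, 6:2, 7:4, 8:2, 9:3, 10:3. Sum = 26.
n = 10, so closeness = 9/26.

9/26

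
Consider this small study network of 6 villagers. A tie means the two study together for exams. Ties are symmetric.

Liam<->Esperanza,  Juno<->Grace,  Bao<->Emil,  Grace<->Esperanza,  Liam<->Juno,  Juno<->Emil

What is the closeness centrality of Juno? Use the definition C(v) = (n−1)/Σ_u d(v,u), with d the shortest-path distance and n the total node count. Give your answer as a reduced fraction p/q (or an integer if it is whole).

5/7

Distances from Juno: Bao:2, Emil:1, Esperanza:2, Grace:1, Liam:1. Sum = 7.
n = 6, so closeness = 5/7.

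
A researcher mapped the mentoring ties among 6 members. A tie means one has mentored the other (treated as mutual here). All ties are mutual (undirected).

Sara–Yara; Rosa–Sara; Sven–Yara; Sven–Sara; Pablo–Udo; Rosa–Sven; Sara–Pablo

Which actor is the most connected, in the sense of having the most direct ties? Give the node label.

Degrees — Pablo:2, Rosa:2, Sara:4, Sven:3, Udo:1, Yara:2.
The maximum is 4, attained only by Sara.

Sara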